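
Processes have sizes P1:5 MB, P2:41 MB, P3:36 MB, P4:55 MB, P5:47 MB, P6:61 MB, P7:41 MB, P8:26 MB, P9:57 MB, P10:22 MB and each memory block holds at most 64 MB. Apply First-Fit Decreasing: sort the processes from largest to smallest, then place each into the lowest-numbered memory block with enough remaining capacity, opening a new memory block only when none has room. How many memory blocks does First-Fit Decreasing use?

7 memory blocks

Sorted descending: 61, 57, 55, 47, 41, 41, 36, 26, 22, 5.
61 MB → memory block 1 (remaining 3 MB)
57 MB → memory block 2 (remaining 7 MB)
55 MB → memory block 3 (remaining 9 MB)
47 MB → memory block 4 (remaining 17 MB)
41 MB → memory block 5 (remaining 23 MB)
41 MB → memory block 6 (remaining 23 MB)
36 MB → memory block 7 (remaining 28 MB)
26 MB → memory block 7 (remaining 2 MB)
22 MB → memory block 5 (remaining 1 MB)
5 MB → memory block 2 (remaining 2 MB)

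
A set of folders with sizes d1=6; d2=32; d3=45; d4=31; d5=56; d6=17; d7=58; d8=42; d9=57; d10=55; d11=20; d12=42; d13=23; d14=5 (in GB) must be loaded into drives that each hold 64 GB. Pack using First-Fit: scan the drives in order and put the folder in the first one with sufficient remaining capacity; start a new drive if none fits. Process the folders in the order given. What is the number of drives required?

d1 (6 GB) → drive 1 (remaining 58 GB)
d2 (32 GB) → drive 1 (remaining 26 GB)
d3 (45 GB) → drive 2 (remaining 19 GB)
d4 (31 GB) → drive 3 (remaining 33 GB)
d5 (56 GB) → drive 4 (remaining 8 GB)
d6 (17 GB) → drive 1 (remaining 9 GB)
d7 (58 GB) → drive 5 (remaining 6 GB)
d8 (42 GB) → drive 6 (remaining 22 GB)
d9 (57 GB) → drive 7 (remaining 7 GB)
d10 (55 GB) → drive 8 (remaining 9 GB)
d11 (20 GB) → drive 3 (remaining 13 GB)
d12 (42 GB) → drive 9 (remaining 22 GB)
d13 (23 GB) → drive 10 (remaining 41 GB)
d14 (5 GB) → drive 1 (remaining 4 GB)

10 drives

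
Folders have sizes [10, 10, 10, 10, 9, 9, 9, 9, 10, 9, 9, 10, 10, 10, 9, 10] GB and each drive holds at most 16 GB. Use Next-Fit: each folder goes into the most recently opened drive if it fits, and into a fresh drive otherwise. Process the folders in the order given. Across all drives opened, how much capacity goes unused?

drive 1: place 10 GB, 6 GB left
drive 2: place 10 GB, 6 GB left
drive 3: place 10 GB, 6 GB left
drive 4: place 10 GB, 6 GB left
drive 5: place 9 GB, 7 GB left
drive 6: place 9 GB, 7 GB left
drive 7: place 9 GB, 7 GB left
drive 8: place 9 GB, 7 GB left
drive 9: place 10 GB, 6 GB left
drive 10: place 9 GB, 7 GB left
drive 11: place 9 GB, 7 GB left
drive 12: place 10 GB, 6 GB left
drive 13: place 10 GB, 6 GB left
drive 14: place 10 GB, 6 GB left
drive 15: place 9 GB, 7 GB left
drive 16: place 10 GB, 6 GB left
16 drives × 16 GB = 256 GB; used 153 GB; unused 103 GB.

103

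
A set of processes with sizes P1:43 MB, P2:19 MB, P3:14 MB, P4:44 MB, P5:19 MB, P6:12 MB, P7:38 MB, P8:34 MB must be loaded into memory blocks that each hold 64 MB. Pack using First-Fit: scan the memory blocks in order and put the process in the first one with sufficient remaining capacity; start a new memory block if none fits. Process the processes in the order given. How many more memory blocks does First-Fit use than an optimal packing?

First-Fit: [43,19] [14,44] [19,12] [38] [34] → 5 memory blocks.
Total size 223 MB; any packing needs at least ⌈223/64⌉ = 4 memory blocks.
An optimal packing achieves that bound: [44,19] [43,19] [38,14,12] [34] → 4 memory blocks.
Excess: 5 − 4 = 1.

1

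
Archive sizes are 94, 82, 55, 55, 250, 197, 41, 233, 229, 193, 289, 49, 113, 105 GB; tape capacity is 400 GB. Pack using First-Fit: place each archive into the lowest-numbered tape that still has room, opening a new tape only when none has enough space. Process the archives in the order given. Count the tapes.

94 GB → tape 1 (remaining 306 GB)
82 GB → tape 1 (remaining 224 GB)
55 GB → tape 1 (remaining 169 GB)
55 GB → tape 1 (remaining 114 GB)
250 GB → tape 2 (remaining 150 GB)
197 GB → tape 3 (remaining 203 GB)
41 GB → tape 1 (remaining 73 GB)
233 GB → tape 4 (remaining 167 GB)
229 GB → tape 5 (remaining 171 GB)
193 GB → tape 3 (remaining 10 GB)
289 GB → tape 6 (remaining 111 GB)
49 GB → tape 1 (remaining 24 GB)
113 GB → tape 2 (remaining 37 GB)
105 GB → tape 4 (remaining 62 GB)
Final tapes: [94,82,55,55,41,49] [250,113] [197,193] [233,105] [229] [289].

6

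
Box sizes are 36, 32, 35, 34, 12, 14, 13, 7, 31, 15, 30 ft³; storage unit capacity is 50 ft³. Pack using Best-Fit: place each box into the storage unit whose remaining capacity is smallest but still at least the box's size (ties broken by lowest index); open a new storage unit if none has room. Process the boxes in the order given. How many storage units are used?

Put 36 ft³ in storage unit 1; 14 ft³ remain.
Put 32 ft³ in storage unit 2; 18 ft³ remain.
Put 35 ft³ in storage unit 3; 15 ft³ remain.
Put 34 ft³ in storage unit 4; 16 ft³ remain.
Put 12 ft³ in storage unit 1; 2 ft³ remain.
Put 14 ft³ in storage unit 3; 1 ft³ remain.
Put 13 ft³ in storage unit 4; 3 ft³ remain.
Put 7 ft³ in storage unit 2; 11 ft³ remain.
Put 31 ft³ in storage unit 5; 19 ft³ remain.
Put 15 ft³ in storage unit 5; 4 ft³ remain.
Put 30 ft³ in storage unit 6; 20 ft³ remain.

6 storage units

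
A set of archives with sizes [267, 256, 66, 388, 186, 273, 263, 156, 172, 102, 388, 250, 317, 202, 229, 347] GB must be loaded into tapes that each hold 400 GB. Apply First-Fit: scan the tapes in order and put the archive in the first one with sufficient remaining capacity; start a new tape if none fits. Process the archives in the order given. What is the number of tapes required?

12

267 GB → tape 1 (remaining 133 GB)
256 GB → tape 2 (remaining 144 GB)
66 GB → tape 1 (remaining 67 GB)
388 GB → tape 3 (remaining 12 GB)
186 GB → tape 4 (remaining 214 GB)
273 GB → tape 5 (remaining 127 GB)
263 GB → tape 6 (remaining 137 GB)
156 GB → tape 4 (remaining 58 GB)
172 GB → tape 7 (remaining 228 GB)
102 GB → tape 2 (remaining 42 GB)
388 GB → tape 8 (remaining 12 GB)
250 GB → tape 9 (remaining 150 GB)
317 GB → tape 10 (remaining 83 GB)
202 GB → tape 7 (remaining 26 GB)
229 GB → tape 11 (remaining 171 GB)
347 GB → tape 12 (remaining 53 GB)
Final tapes: [267,66] [256,102] [388] [186,156] [273] [263] [172,202] [388] [250] [317] [229] [347].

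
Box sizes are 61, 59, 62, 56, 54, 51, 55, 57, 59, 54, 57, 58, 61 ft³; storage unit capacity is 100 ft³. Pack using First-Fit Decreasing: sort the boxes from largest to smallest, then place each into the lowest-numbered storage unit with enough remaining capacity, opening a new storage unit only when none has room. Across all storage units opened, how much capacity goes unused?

Sorted descending: 62, 61, 61, 59, 59, 58, 57, 57, 56, 55, 54, 54, 51.
Put 62 ft³ in storage unit 1; 38 ft³ remain.
Put 61 ft³ in storage unit 2; 39 ft³ remain.
Put 61 ft³ in storage unit 3; 39 ft³ remain.
Put 59 ft³ in storage unit 4; 41 ft³ remain.
Put 59 ft³ in storage unit 5; 41 ft³ remain.
Put 58 ft³ in storage unit 6; 42 ft³ remain.
Put 57 ft³ in storage unit 7; 43 ft³ remain.
Put 57 ft³ in storage unit 8; 43 ft³ remain.
Put 56 ft³ in storage unit 9; 44 ft³ remain.
Put 55 ft³ in storage unit 10; 45 ft³ remain.
Put 54 ft³ in storage unit 11; 46 ft³ remain.
Put 54 ft³ in storage unit 12; 46 ft³ remain.
Put 51 ft³ in storage unit 13; 49 ft³ remain.
13 storage units × 100 ft³ = 1300 ft³; used 744 ft³; unused 556 ft³.

556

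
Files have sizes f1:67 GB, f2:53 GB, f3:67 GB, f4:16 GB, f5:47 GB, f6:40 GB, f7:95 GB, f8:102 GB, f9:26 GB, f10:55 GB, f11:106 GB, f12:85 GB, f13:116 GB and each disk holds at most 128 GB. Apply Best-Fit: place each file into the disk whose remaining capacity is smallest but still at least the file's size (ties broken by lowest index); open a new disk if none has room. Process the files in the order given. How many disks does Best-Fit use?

Put f1 (67 GB) in disk 1; 61 GB remain.
Put f2 (53 GB) in disk 1; 8 GB remain.
Put f3 (67 GB) in disk 2; 61 GB remain.
Put f4 (16 GB) in disk 2; 45 GB remain.
Put f5 (47 GB) in disk 3; 81 GB remain.
Put f6 (40 GB) in disk 2; 5 GB remain.
Put f7 (95 GB) in disk 4; 33 GB remain.
Put f8 (102 GB) in disk 5; 26 GB remain.
Put f9 (26 GB) in disk 5; 0 GB remain.
Put f10 (55 GB) in disk 3; 26 GB remain.
Put f11 (106 GB) in disk 6; 22 GB remain.
Put f12 (85 GB) in disk 7; 43 GB remain.
Put f13 (116 GB) in disk 8; 12 GB remain.

8 disks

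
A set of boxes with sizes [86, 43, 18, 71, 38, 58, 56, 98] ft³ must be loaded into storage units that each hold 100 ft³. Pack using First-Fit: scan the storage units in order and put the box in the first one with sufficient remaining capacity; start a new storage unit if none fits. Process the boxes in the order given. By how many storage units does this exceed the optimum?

1

First-Fit: [86] [43,18,38] [71] [58] [56] [98] → 6 storage units.
Total size 468 ft³; any packing needs at least ⌈468/100⌉ = 5 storage units.
An optimal packing achieves that bound: [98] [86] [71,18] [58,38] [56,43] → 5 storage units.
Excess: 6 − 5 = 1.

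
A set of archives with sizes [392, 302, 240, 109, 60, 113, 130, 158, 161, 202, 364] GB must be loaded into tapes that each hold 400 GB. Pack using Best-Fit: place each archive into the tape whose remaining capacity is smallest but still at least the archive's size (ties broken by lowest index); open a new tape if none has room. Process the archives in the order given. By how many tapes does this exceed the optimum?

Best-Fit: [392] [302,60] [240,109] [113,130] [158,161] [202] [364] → 7 tapes.
Total size 2231 GB; any packing needs at least ⌈2231/400⌉ = 6 tapes.
An optimal packing achieves that bound: [392] [364] [302,60] [240,158] [202,161] [130,113,109] → 6 tapes.
Excess: 7 − 6 = 1.

1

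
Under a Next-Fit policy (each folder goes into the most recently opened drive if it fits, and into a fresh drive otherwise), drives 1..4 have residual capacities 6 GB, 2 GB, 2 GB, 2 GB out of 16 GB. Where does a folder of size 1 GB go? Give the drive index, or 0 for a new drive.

4

Next-Fit only looks at drive 4, which has 2 GB free.
1 GB fits there.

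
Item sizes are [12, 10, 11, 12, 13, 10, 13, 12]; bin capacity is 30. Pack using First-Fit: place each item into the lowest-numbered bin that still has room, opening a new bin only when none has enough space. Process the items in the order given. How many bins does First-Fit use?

Put 12 in bin 1; 18 remain.
Put 10 in bin 1; 8 remain.
Put 11 in bin 2; 19 remain.
Put 12 in bin 2; 7 remain.
Put 13 in bin 3; 17 remain.
Put 10 in bin 3; 7 remain.
Put 13 in bin 4; 17 remain.
Put 12 in bin 4; 5 remain.
Final bins: [12,10] [11,12] [13,10] [13,12].

4 bins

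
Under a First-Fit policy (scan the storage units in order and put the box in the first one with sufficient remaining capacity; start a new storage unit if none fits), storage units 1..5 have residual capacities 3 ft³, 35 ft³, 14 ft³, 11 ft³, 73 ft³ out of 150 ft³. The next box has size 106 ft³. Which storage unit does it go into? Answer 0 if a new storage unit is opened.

0

No storage unit has ≥ 106 ft³ free, so a new storage unit is opened.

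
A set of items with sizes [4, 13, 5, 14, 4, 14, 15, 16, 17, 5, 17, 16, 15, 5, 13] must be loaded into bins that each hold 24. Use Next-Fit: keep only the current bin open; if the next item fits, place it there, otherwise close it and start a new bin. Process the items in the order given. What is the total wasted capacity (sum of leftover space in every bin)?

67

4 → bin 1 (remaining 20)
13 → bin 1 (remaining 7)
5 → bin 1 (remaining 2)
14 → bin 2 (remaining 10)
4 → bin 2 (remaining 6)
14 → bin 3 (remaining 10)
15 → bin 4 (remaining 9)
16 → bin 5 (remaining 8)
17 → bin 6 (remaining 7)
5 → bin 6 (remaining 2)
17 → bin 7 (remaining 7)
16 → bin 8 (remaining 8)
15 → bin 9 (remaining 9)
5 → bin 9 (remaining 4)
13 → bin 10 (remaining 11)
10 bins × 24 = 240; used 173; unused 67.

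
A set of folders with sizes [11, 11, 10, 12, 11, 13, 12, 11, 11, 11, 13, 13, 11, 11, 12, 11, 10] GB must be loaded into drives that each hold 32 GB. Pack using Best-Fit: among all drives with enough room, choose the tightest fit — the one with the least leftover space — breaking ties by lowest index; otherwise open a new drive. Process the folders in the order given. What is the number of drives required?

Put 11 GB in drive 1; 21 GB remain.
Put 11 GB in drive 1; 10 GB remain.
Put 10 GB in drive 1; 0 GB remain.
Put 12 GB in drive 2; 20 GB remain.
Put 11 GB in drive 2; 9 GB remain.
Put 13 GB in drive 3; 19 GB remain.
Put 12 GB in drive 3; 7 GB remain.
Put 11 GB in drive 4; 21 GB remain.
Put 11 GB in drive 4; 10 GB remain.
Put 11 GB in drive 5; 21 GB remain.
Put 13 GB in drive 5; 8 GB remain.
Put 13 GB in drive 6; 19 GB remain.
Put 11 GB in drive 6; 8 GB remain.
Put 11 GB in drive 7; 21 GB remain.
Put 12 GB in drive 7; 9 GB remain.
Put 11 GB in drive 8; 21 GB remain.
Put 10 GB in drive 4; 0 GB remain.

8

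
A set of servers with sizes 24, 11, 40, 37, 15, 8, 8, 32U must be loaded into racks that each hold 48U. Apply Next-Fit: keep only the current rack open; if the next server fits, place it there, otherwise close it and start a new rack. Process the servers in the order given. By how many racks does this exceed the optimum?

1

Next-Fit: [24,11] [40] [37] [15,8,8] [32] → 5 racks.
Total size 175U; any packing needs at least ⌈175/48⌉ = 4 racks.
An optimal packing achieves that bound: [40,8] [37,11] [32,15] [24,8] → 4 racks.
Excess: 5 − 4 = 1.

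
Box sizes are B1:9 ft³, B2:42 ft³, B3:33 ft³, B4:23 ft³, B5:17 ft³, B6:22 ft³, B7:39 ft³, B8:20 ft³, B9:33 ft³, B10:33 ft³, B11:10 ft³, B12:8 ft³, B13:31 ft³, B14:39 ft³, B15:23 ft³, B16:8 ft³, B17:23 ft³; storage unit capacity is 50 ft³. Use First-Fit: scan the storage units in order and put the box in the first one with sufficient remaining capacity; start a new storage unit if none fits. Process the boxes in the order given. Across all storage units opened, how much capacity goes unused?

87

B1 (9 ft³) → storage unit 1 (remaining 41 ft³)
B2 (42 ft³) → storage unit 2 (remaining 8 ft³)
B3 (33 ft³) → storage unit 1 (remaining 8 ft³)
B4 (23 ft³) → storage unit 3 (remaining 27 ft³)
B5 (17 ft³) → storage unit 3 (remaining 10 ft³)
B6 (22 ft³) → storage unit 4 (remaining 28 ft³)
B7 (39 ft³) → storage unit 5 (remaining 11 ft³)
B8 (20 ft³) → storage unit 4 (remaining 8 ft³)
B9 (33 ft³) → storage unit 6 (remaining 17 ft³)
B10 (33 ft³) → storage unit 7 (remaining 17 ft³)
B11 (10 ft³) → storage unit 3 (remaining 0 ft³)
B12 (8 ft³) → storage unit 1 (remaining 0 ft³)
B13 (31 ft³) → storage unit 8 (remaining 19 ft³)
B14 (39 ft³) → storage unit 9 (remaining 11 ft³)
B15 (23 ft³) → storage unit 10 (remaining 27 ft³)
B16 (8 ft³) → storage unit 2 (remaining 0 ft³)
B17 (23 ft³) → storage unit 10 (remaining 4 ft³)
10 storage units × 50 ft³ = 500 ft³; used 413 ft³; unused 87 ft³.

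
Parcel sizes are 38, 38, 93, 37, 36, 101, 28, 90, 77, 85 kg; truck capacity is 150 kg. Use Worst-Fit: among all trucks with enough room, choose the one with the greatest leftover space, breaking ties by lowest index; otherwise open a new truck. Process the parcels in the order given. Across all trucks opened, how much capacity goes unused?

277

Put 38 kg in truck 1; 112 kg remain.
Put 38 kg in truck 1; 74 kg remain.
Put 93 kg in truck 2; 57 kg remain.
Put 37 kg in truck 1; 37 kg remain.
Put 36 kg in truck 2; 21 kg remain.
Put 101 kg in truck 3; 49 kg remain.
Put 28 kg in truck 3; 21 kg remain.
Put 90 kg in truck 4; 60 kg remain.
Put 77 kg in truck 5; 73 kg remain.
Put 85 kg in truck 6; 65 kg remain.
6 trucks × 150 kg = 900 kg; used 623 kg; unused 277 kg.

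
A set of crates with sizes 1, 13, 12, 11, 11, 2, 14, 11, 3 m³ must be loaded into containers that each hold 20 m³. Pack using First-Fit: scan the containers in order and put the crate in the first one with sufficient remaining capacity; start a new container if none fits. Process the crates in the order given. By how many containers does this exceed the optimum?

First-Fit: [1,13,2,3] [12] [11] [11] [14] [11] → 6 containers.
6 crates exceed 10 m³ (half the capacity), and no two of those can share a container, so at least 6 containers are needed.
So 6 is already optimal.

0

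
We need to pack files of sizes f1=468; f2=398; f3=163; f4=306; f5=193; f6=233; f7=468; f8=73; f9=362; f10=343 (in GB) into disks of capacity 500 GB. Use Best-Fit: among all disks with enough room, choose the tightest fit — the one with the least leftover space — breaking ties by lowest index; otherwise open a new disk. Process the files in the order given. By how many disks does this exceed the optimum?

Best-Fit: [468] [398] [163,306] [193,233,73] [468] [362] [343] → 7 disks.
Total size 3007 GB; any packing needs at least ⌈3007/500⌉ = 7 disks.
So 7 is already optimal.

0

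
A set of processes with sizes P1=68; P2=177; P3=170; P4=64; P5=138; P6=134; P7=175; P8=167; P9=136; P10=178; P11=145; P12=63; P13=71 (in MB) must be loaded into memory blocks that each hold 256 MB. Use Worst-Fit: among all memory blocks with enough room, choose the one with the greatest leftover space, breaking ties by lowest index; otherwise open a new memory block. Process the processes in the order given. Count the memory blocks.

memory block 1: place P1 (68 MB), 188 MB left
memory block 1: place P2 (177 MB), 11 MB left
memory block 2: place P3 (170 MB), 86 MB left
memory block 2: place P4 (64 MB), 22 MB left
memory block 3: place P5 (138 MB), 118 MB left
memory block 4: place P6 (134 MB), 122 MB left
memory block 5: place P7 (175 MB), 81 MB left
memory block 6: place P8 (167 MB), 89 MB left
memory block 7: place P9 (136 MB), 120 MB left
memory block 8: place P10 (178 MB), 78 MB left
memory block 9: place P11 (145 MB), 111 MB left
memory block 4: place P12 (63 MB), 59 MB left
memory block 7: place P13 (71 MB), 49 MB left
Final memory blocks: [68,177] [170,64] [138] [134,63] [175] [167] [136,71] [178] [145].

9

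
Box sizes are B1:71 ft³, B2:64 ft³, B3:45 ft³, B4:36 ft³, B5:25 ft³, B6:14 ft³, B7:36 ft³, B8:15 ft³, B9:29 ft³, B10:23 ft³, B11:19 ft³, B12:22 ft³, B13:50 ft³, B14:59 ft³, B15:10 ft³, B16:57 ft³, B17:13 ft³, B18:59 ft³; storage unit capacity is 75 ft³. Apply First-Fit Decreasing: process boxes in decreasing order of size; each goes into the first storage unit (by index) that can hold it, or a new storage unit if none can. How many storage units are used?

9 storage units

Sorted descending: 71, 64, 59, 59, 57, 50, 45, 36, 36, 29, 25, 23, 22, 19, 15, 14, 13, 10.
71 ft³ → storage unit 1 (remaining 4 ft³)
64 ft³ → storage unit 2 (remaining 11 ft³)
59 ft³ → storage unit 3 (remaining 16 ft³)
59 ft³ → storage unit 4 (remaining 16 ft³)
57 ft³ → storage unit 5 (remaining 18 ft³)
50 ft³ → storage unit 6 (remaining 25 ft³)
45 ft³ → storage unit 7 (remaining 30 ft³)
36 ft³ → storage unit 8 (remaining 39 ft³)
36 ft³ → storage unit 8 (remaining 3 ft³)
29 ft³ → storage unit 7 (remaining 1 ft³)
25 ft³ → storage unit 6 (remaining 0 ft³)
23 ft³ → storage unit 9 (remaining 52 ft³)
22 ft³ → storage unit 9 (remaining 30 ft³)
19 ft³ → storage unit 9 (remaining 11 ft³)
15 ft³ → storage unit 3 (remaining 1 ft³)
14 ft³ → storage unit 4 (remaining 2 ft³)
13 ft³ → storage unit 5 (remaining 5 ft³)
10 ft³ → storage unit 2 (remaining 1 ft³)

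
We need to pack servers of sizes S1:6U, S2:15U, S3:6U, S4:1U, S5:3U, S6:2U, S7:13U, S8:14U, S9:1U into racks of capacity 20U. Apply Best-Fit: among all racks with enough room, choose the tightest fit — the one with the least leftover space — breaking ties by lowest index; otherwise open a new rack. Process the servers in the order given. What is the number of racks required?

4 racks

Put S1 (6U) in rack 1; 14U remain.
Put S2 (15U) in rack 2; 5U remain.
Put S3 (6U) in rack 1; 8U remain.
Put S4 (1U) in rack 2; 4U remain.
Put S5 (3U) in rack 2; 1U remain.
Put S6 (2U) in rack 1; 6U remain.
Put S7 (13U) in rack 3; 7U remain.
Put S8 (14U) in rack 4; 6U remain.
Put S9 (1U) in rack 2; 0U remain.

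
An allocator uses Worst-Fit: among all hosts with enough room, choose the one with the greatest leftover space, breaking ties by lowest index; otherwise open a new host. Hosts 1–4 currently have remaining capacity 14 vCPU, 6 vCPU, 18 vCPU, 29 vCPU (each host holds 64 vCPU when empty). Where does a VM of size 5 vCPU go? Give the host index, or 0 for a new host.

4

Hosts with room: host 1 (14 vCPU), host 2 (6 vCPU), host 3 (18 vCPU), host 4 (29 vCPU).
Most room is host 4 with 29 vCPU free.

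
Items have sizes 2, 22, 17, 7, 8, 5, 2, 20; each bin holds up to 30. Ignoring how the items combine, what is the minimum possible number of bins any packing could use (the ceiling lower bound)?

3

Total size = 2 + 22 + 17 + 7 + 8 + 5 + 2 + 20 = 83.
⌈83 / 30⌉ = 3.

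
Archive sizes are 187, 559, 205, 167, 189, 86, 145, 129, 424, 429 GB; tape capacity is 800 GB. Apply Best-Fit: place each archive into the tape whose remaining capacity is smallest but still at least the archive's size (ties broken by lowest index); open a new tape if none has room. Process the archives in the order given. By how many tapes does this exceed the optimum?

Best-Fit: [187,559] [205,167,189,86,145] [129,424] [429] → 4 tapes.
Total size 2520 GB; any packing needs at least ⌈2520/800⌉ = 4 tapes.
So 4 is already optimal.

0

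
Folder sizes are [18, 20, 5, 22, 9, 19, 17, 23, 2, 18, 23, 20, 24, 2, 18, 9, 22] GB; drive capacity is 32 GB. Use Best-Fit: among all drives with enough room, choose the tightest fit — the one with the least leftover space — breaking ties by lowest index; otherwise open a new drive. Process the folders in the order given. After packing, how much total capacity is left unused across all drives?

drive 1: place 18 GB, 14 GB left
drive 2: place 20 GB, 12 GB left
drive 2: place 5 GB, 7 GB left
drive 3: place 22 GB, 10 GB left
drive 3: place 9 GB, 1 GB left
drive 4: place 19 GB, 13 GB left
drive 5: place 17 GB, 15 GB left
drive 6: place 23 GB, 9 GB left
drive 2: place 2 GB, 5 GB left
drive 7: place 18 GB, 14 GB left
drive 8: place 23 GB, 9 GB left
drive 9: place 20 GB, 12 GB left
drive 10: place 24 GB, 8 GB left
drive 2: place 2 GB, 3 GB left
drive 11: place 18 GB, 14 GB left
drive 6: place 9 GB, 0 GB left
drive 12: place 22 GB, 10 GB left
12 drives × 32 GB = 384 GB; used 271 GB; unused 113 GB.

113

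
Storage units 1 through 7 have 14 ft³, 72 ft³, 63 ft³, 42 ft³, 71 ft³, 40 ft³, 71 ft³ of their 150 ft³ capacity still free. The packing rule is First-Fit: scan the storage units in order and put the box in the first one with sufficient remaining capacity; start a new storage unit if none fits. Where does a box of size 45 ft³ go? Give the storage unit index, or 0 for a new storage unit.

Storage units with room: storage unit 2 (72 ft³), storage unit 3 (63 ft³), storage unit 5 (71 ft³), storage unit 7 (71 ft³).
The first with room is storage unit 2.

2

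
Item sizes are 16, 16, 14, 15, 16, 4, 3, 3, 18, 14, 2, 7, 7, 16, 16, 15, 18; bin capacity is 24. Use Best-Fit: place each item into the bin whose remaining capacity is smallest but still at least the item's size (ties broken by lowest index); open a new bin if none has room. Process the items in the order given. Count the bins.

16 → bin 1 (remaining 8)
16 → bin 2 (remaining 8)
14 → bin 3 (remaining 10)
15 → bin 4 (remaining 9)
16 → bin 5 (remaining 8)
4 → bin 1 (remaining 4)
3 → bin 1 (remaining 1)
3 → bin 2 (remaining 5)
18 → bin 6 (remaining 6)
14 → bin 7 (remaining 10)
2 → bin 2 (remaining 3)
7 → bin 5 (remaining 1)
7 → bin 4 (remaining 2)
16 → bin 8 (remaining 8)
16 → bin 9 (remaining 8)
15 → bin 10 (remaining 9)
18 → bin 11 (remaining 6)
Final bins: [16,4,3] [16,3,2] [14] [15,7] [16,7] [18] [14] [16] [16] [15] [18].

11 bins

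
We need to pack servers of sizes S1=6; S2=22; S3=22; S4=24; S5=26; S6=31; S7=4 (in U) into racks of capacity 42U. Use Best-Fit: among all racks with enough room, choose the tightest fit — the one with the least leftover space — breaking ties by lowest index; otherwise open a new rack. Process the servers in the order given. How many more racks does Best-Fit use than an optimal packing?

Best-Fit: [6,22] [22] [24] [26] [31,4] → 5 racks.
5 servers exceed 21U (half the capacity), and no two of those can share a rack, so at least 5 racks are needed.
So 5 is already optimal.

0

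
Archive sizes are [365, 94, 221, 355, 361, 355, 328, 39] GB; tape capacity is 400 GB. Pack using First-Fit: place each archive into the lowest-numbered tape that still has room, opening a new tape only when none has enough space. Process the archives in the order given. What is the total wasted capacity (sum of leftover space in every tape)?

282

tape 1: place 365 GB, 35 GB left
tape 2: place 94 GB, 306 GB left
tape 2: place 221 GB, 85 GB left
tape 3: place 355 GB, 45 GB left
tape 4: place 361 GB, 39 GB left
tape 5: place 355 GB, 45 GB left
tape 6: place 328 GB, 72 GB left
tape 2: place 39 GB, 46 GB left
6 tapes × 400 GB = 2400 GB; used 2118 GB; unused 282 GB.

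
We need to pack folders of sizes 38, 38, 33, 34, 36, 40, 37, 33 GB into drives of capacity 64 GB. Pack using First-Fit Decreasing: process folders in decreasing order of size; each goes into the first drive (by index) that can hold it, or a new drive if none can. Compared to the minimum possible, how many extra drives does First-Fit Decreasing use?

0

First-Fit Decreasing: [40] [38] [38] [37] [36] [34] [33] [33] → 8 drives.
8 folders exceed 32 GB (half the capacity), and no two of those can share a drive, so at least 8 drives are needed.
So 8 is already optimal.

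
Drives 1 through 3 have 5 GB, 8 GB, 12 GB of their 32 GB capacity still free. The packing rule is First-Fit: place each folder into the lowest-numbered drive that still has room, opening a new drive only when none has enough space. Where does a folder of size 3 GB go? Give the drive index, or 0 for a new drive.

Drives with room: drive 1 (5 GB), drive 2 (8 GB), drive 3 (12 GB).
The first with room is drive 1.

1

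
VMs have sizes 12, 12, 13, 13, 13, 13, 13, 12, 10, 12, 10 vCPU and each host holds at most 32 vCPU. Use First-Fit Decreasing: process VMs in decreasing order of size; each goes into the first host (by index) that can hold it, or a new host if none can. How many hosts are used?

5 hosts

Sorted descending: 13, 13, 13, 13, 13, 12, 12, 12, 12, 10, 10.
host 1: place 13 vCPU, 19 vCPU left
host 1: place 13 vCPU, 6 vCPU left
host 2: place 13 vCPU, 19 vCPU left
host 2: place 13 vCPU, 6 vCPU left
host 3: place 13 vCPU, 19 vCPU left
host 3: place 12 vCPU, 7 vCPU left
host 4: place 12 vCPU, 20 vCPU left
host 4: place 12 vCPU, 8 vCPU left
host 5: place 12 vCPU, 20 vCPU left
host 5: place 10 vCPU, 10 vCPU left
host 5: place 10 vCPU, 0 vCPU left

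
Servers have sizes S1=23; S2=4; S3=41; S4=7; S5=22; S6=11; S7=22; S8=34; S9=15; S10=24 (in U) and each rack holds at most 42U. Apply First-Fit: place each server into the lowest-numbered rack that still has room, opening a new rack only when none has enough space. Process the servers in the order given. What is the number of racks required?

6 racks

S1 (23U) → rack 1 (remaining 19U)
S2 (4U) → rack 1 (remaining 15U)
S3 (41U) → rack 2 (remaining 1U)
S4 (7U) → rack 1 (remaining 8U)
S5 (22U) → rack 3 (remaining 20U)
S6 (11U) → rack 3 (remaining 9U)
S7 (22U) → rack 4 (remaining 20U)
S8 (34U) → rack 5 (remaining 8U)
S9 (15U) → rack 4 (remaining 5U)
S10 (24U) → rack 6 (remaining 18U)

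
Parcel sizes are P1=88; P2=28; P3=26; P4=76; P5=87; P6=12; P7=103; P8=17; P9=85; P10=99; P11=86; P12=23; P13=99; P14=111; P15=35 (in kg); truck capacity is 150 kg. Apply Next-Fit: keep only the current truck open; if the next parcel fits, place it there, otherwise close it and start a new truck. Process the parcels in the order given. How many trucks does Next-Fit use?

9

Put P1 (88 kg) in truck 1; 62 kg remain.
Put P2 (28 kg) in truck 1; 34 kg remain.
Put P3 (26 kg) in truck 1; 8 kg remain.
Put P4 (76 kg) in truck 2; 74 kg remain.
Put P5 (87 kg) in truck 3; 63 kg remain.
Put P6 (12 kg) in truck 3; 51 kg remain.
Put P7 (103 kg) in truck 4; 47 kg remain.
Put P8 (17 kg) in truck 4; 30 kg remain.
Put P9 (85 kg) in truck 5; 65 kg remain.
Put P10 (99 kg) in truck 6; 51 kg remain.
Put P11 (86 kg) in truck 7; 64 kg remain.
Put P12 (23 kg) in truck 7; 41 kg remain.
Put P13 (99 kg) in truck 8; 51 kg remain.
Put P14 (111 kg) in truck 9; 39 kg remain.
Put P15 (35 kg) in truck 9; 4 kg remain.
Final trucks: [88,28,26] [76] [87,12] [103,17] [85] [99] [86,23] [99] [111,35].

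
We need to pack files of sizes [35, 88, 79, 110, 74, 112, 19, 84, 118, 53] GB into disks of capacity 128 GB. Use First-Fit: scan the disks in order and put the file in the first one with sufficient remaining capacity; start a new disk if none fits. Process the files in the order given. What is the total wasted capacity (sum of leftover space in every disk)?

Put 35 GB in disk 1; 93 GB remain.
Put 88 GB in disk 1; 5 GB remain.
Put 79 GB in disk 2; 49 GB remain.
Put 110 GB in disk 3; 18 GB remain.
Put 74 GB in disk 4; 54 GB remain.
Put 112 GB in disk 5; 16 GB remain.
Put 19 GB in disk 2; 30 GB remain.
Put 84 GB in disk 6; 44 GB remain.
Put 118 GB in disk 7; 10 GB remain.
Put 53 GB in disk 4; 1 GB remain.
7 disks × 128 GB = 896 GB; used 772 GB; unused 124 GB.

124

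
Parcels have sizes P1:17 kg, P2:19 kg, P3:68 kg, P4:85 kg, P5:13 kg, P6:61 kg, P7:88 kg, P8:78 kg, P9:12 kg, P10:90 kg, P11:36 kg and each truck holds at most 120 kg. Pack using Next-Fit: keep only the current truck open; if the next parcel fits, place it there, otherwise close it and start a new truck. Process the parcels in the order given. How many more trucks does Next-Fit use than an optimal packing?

1

Next-Fit: [17,19,68] [85,13] [61] [88] [78,12] [90] [36] → 7 trucks.
6 parcels exceed 60 kg (half the capacity), and no two of those can share a truck, so at least 6 trucks are needed.
An optimal packing achieves that bound: [90,19] [88,17,13] [85,12] [78,36] [68] [61] → 6 trucks.
Excess: 7 − 6 = 1.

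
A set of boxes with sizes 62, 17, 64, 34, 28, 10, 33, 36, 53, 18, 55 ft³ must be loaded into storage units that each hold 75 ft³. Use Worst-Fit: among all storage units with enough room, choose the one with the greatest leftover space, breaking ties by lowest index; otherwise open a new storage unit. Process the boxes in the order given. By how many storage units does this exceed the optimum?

Worst-Fit: [62] [17,34] [64] [28,10,33] [36,18] [53] [55] → 7 storage units.
Total size 410 ft³; any packing needs at least ⌈410/75⌉ = 6 storage units.
An optimal packing achieves that bound: [64,10] [62] [55,18] [53,17] [36,34] [33,28] → 6 storage units.
Excess: 7 − 6 = 1.

1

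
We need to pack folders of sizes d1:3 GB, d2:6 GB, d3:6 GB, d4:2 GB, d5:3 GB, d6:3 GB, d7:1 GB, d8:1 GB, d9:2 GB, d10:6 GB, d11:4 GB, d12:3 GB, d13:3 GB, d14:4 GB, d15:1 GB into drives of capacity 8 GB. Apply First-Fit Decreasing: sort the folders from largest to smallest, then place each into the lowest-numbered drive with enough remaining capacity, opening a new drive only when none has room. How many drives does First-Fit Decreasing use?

Sorted descending: 6, 6, 6, 4, 4, 3, 3, 3, 3, 3, 2, 2, 1, 1, 1.
6 GB → drive 1 (remaining 2 GB)
6 GB → drive 2 (remaining 2 GB)
6 GB → drive 3 (remaining 2 GB)
4 GB → drive 4 (remaining 4 GB)
4 GB → drive 4 (remaining 0 GB)
3 GB → drive 5 (remaining 5 GB)
3 GB → drive 5 (remaining 2 GB)
3 GB → drive 6 (remaining 5 GB)
3 GB → drive 6 (remaining 2 GB)
3 GB → drive 7 (remaining 5 GB)
2 GB → drive 1 (remaining 0 GB)
2 GB → drive 2 (remaining 0 GB)
1 GB → drive 3 (remaining 1 GB)
1 GB → drive 3 (remaining 0 GB)
1 GB → drive 5 (remaining 1 GB)

7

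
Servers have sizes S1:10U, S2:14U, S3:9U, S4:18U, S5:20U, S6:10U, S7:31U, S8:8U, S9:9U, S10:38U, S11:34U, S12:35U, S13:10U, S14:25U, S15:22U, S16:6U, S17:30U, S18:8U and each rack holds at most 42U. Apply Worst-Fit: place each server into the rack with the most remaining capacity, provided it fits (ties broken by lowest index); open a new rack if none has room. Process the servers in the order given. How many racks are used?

9

rack 1: place S1 (10U), 32U left
rack 1: place S2 (14U), 18U left
rack 1: place S3 (9U), 9U left
rack 2: place S4 (18U), 24U left
rack 2: place S5 (20U), 4U left
rack 3: place S6 (10U), 32U left
rack 3: place S7 (31U), 1U left
rack 1: place S8 (8U), 1U left
rack 4: place S9 (9U), 33U left
rack 5: place S10 (38U), 4U left
rack 6: place S11 (34U), 8U left
rack 7: place S12 (35U), 7U left
rack 4: place S13 (10U), 23U left
rack 8: place S14 (25U), 17U left
rack 4: place S15 (22U), 1U left
rack 8: place S16 (6U), 11U left
rack 9: place S17 (30U), 12U left
rack 9: place S18 (8U), 4U left
Final racks: [10,14,9,8] [18,20] [10,31] [9,10,22] [38] [34] [35] [25,6] [30,8].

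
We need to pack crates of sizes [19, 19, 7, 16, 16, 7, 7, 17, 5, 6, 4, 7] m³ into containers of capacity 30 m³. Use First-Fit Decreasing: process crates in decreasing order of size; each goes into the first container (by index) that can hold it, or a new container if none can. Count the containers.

5

Sorted descending: 19, 19, 17, 16, 16, 7, 7, 7, 7, 6, 5, 4.
19 m³ → container 1 (remaining 11 m³)
19 m³ → container 2 (remaining 11 m³)
17 m³ → container 3 (remaining 13 m³)
16 m³ → container 4 (remaining 14 m³)
16 m³ → container 5 (remaining 14 m³)
7 m³ → container 1 (remaining 4 m³)
7 m³ → container 2 (remaining 4 m³)
7 m³ → container 3 (remaining 6 m³)
7 m³ → container 4 (remaining 7 m³)
6 m³ → container 3 (remaining 0 m³)
5 m³ → container 4 (remaining 2 m³)
4 m³ → container 1 (remaining 0 m³)
Final containers: [19,7,4] [19,7] [17,7,6] [16,7,5] [16].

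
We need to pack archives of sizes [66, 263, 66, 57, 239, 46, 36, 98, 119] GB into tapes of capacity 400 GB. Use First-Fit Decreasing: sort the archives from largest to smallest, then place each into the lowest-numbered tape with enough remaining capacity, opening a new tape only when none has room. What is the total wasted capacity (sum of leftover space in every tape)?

210

Sorted descending: 263, 239, 119, 98, 66, 66, 57, 46, 36.
263 GB → tape 1 (remaining 137 GB)
239 GB → tape 2 (remaining 161 GB)
119 GB → tape 1 (remaining 18 GB)
98 GB → tape 2 (remaining 63 GB)
66 GB → tape 3 (remaining 334 GB)
66 GB → tape 3 (remaining 268 GB)
57 GB → tape 2 (remaining 6 GB)
46 GB → tape 3 (remaining 222 GB)
36 GB → tape 3 (remaining 186 GB)
3 tapes × 400 GB = 1200 GB; used 990 GB; unused 210 GB.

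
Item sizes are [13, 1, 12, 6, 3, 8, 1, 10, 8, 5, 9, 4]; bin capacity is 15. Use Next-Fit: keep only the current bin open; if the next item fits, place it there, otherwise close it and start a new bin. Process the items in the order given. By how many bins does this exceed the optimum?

1

Next-Fit: [13,1] [12] [6,3] [8,1] [10] [8,5] [9,4] → 7 bins.
Total size 80; any packing needs at least ⌈80/15⌉ = 6 bins.
An optimal packing achieves that bound: [13,1,1] [12,3] [10,5] [9,6] [8,4] [8] → 6 bins.
Excess: 7 − 6 = 1.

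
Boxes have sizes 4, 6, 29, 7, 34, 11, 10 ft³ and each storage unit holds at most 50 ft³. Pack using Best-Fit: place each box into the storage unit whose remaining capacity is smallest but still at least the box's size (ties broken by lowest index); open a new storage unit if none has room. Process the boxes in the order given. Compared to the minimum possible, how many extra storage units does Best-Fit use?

0

Best-Fit: [4,6,29,7] [34,11] [10] → 3 storage units.
Total size 101 ft³; any packing needs at least ⌈101/50⌉ = 3 storage units.
So 3 is already optimal.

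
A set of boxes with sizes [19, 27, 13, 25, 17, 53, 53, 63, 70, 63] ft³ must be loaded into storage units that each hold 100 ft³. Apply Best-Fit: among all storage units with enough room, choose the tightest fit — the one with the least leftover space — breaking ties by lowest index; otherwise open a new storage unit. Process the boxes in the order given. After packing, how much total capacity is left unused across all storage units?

197

Put 19 ft³ in storage unit 1; 81 ft³ remain.
Put 27 ft³ in storage unit 1; 54 ft³ remain.
Put 13 ft³ in storage unit 1; 41 ft³ remain.
Put 25 ft³ in storage unit 1; 16 ft³ remain.
Put 17 ft³ in storage unit 2; 83 ft³ remain.
Put 53 ft³ in storage unit 2; 30 ft³ remain.
Put 53 ft³ in storage unit 3; 47 ft³ remain.
Put 63 ft³ in storage unit 4; 37 ft³ remain.
Put 70 ft³ in storage unit 5; 30 ft³ remain.
Put 63 ft³ in storage unit 6; 37 ft³ remain.
6 storage units × 100 ft³ = 600 ft³; used 403 ft³; unused 197 ft³.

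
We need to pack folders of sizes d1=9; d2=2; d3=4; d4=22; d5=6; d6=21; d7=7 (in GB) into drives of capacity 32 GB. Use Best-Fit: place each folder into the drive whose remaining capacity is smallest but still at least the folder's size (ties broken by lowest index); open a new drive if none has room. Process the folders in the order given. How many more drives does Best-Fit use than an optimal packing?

Best-Fit: [9,2,4] [22,6] [21,7] → 3 drives.
Total size 71 GB; any packing needs at least ⌈71/32⌉ = 3 drives.
So 3 is already optimal.

0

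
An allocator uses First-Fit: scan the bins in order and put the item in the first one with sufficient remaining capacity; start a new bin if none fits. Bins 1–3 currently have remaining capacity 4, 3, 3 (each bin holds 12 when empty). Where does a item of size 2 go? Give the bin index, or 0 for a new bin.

Bins with room: bin 1 (4), bin 2 (3), bin 3 (3).
The first with room is bin 1.

1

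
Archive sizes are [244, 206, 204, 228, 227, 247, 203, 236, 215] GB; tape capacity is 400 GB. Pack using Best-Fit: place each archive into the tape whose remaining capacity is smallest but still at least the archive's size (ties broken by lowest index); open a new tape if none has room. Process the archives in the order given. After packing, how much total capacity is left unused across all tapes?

tape 1: place 244 GB, 156 GB left
tape 2: place 206 GB, 194 GB left
tape 3: place 204 GB, 196 GB left
tape 4: place 228 GB, 172 GB left
tape 5: place 227 GB, 173 GB left
tape 6: place 247 GB, 153 GB left
tape 7: place 203 GB, 197 GB left
tape 8: place 236 GB, 164 GB left
tape 9: place 215 GB, 185 GB left
9 tapes × 400 GB = 3600 GB; used 2010 GB; unused 1590 GB.

1590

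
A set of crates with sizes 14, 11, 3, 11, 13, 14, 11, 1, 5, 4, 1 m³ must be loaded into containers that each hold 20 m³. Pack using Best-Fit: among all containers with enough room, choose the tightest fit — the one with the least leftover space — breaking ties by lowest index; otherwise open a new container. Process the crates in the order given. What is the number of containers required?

14 m³ → container 1 (remaining 6 m³)
11 m³ → container 2 (remaining 9 m³)
3 m³ → container 1 (remaining 3 m³)
11 m³ → container 3 (remaining 9 m³)
13 m³ → container 4 (remaining 7 m³)
14 m³ → container 5 (remaining 6 m³)
11 m³ → container 6 (remaining 9 m³)
1 m³ → container 1 (remaining 2 m³)
5 m³ → container 5 (remaining 1 m³)
4 m³ → container 4 (remaining 3 m³)
1 m³ → container 5 (remaining 0 m³)
Final containers: [14,3,1] [11] [11] [13,4] [14,5,1] [11].

6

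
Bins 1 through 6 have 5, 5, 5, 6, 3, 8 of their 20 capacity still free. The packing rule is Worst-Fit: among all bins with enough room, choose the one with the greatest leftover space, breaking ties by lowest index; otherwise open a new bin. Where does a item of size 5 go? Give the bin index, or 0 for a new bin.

6

Bins with room: bin 1 (5), bin 2 (5), bin 3 (5), bin 4 (6), bin 6 (8).
Most room is bin 6 with 8 free.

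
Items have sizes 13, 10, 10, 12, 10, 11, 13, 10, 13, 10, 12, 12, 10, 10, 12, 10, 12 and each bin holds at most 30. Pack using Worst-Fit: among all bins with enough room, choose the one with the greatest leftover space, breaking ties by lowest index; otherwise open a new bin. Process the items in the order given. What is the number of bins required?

9

Put 13 in bin 1; 17 remain.
Put 10 in bin 1; 7 remain.
Put 10 in bin 2; 20 remain.
Put 12 in bin 2; 8 remain.
Put 10 in bin 3; 20 remain.
Put 11 in bin 3; 9 remain.
Put 13 in bin 4; 17 remain.
Put 10 in bin 4; 7 remain.
Put 13 in bin 5; 17 remain.
Put 10 in bin 5; 7 remain.
Put 12 in bin 6; 18 remain.
Put 12 in bin 6; 6 remain.
Put 10 in bin 7; 20 remain.
Put 10 in bin 7; 10 remain.
Put 12 in bin 8; 18 remain.
Put 10 in bin 8; 8 remain.
Put 12 in bin 9; 18 remain.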